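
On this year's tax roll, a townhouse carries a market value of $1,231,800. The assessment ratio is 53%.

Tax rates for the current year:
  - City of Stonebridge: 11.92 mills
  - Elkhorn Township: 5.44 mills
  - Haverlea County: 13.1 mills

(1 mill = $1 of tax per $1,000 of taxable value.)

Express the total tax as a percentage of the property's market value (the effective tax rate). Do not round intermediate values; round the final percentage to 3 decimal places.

1.614%

Assessed value = $1,231,800 × 0.53 = $652,854
City of Stonebridge: $652,854 × 0.01192 = $7,782.01968
Elkhorn Township: $652,854 × 0.00544 = $3,551.52576
Haverlea County: $652,854 × 0.0131 = $8,552.3874
Total tax = $19,885.93284
Effective rate = $19,885.93284 ÷ $1,231,800 = 1.614% of market value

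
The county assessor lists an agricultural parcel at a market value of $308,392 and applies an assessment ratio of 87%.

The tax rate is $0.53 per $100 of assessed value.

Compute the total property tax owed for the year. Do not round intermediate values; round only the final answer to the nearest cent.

Assessed value = $308,392 × 0.87 = $268,301.04
Tax = $268,301.04 × 0.0053 = $1,421.995512

$1,422.00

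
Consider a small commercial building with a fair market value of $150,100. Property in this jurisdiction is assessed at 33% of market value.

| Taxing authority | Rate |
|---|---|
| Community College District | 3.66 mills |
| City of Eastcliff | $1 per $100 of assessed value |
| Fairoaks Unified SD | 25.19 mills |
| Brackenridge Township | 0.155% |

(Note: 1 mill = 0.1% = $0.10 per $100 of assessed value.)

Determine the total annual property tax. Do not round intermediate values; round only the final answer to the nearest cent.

$2,001.13

Assessed value = $150,100 × 0.33 = $49,533
Community College District: $49,533 × 0.00366 = $181.29078
City of Eastcliff: $49,533 × 0.01 = $495.33
Fairoaks Unified SD: $49,533 × 0.02519 = $1,247.73627
Brackenridge Township: $49,533 × 0.00155 = $76.77615
Total = $2,001.1332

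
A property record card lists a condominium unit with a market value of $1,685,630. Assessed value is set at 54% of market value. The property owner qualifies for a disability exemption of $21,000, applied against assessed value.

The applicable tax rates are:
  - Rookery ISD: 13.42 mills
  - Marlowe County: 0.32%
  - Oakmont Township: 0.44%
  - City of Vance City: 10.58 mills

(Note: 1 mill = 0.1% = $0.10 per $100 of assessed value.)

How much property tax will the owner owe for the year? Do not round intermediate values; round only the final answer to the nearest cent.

Assessed value = $1,685,630 × 0.54 = $910,240.2
Taxable value = $910,240.2 − $21,000 = $889,240.2
Rookery ISD: $889,240.2 × 0.01342 = $11,933.603484
Marlowe County: $889,240.2 × 0.0032 = $2,845.56864
Oakmont Township: $889,240.2 × 0.0044 = $3,912.65688
City of Vance City: $889,240.2 × 0.01058 = $9,408.161316
Total = $28,099.99032

$28,099.99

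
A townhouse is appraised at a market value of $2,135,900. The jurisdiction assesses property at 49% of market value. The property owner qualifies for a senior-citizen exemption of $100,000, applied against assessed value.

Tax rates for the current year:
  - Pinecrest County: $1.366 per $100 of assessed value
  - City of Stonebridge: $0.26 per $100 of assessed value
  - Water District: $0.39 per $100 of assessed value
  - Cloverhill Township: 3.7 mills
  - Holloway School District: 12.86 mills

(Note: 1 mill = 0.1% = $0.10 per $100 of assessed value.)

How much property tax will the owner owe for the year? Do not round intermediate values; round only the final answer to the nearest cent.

$34,758.82

Assessed value = $2,135,900 × 0.49 = $1,046,591
Taxable value = $1,046,591 − $100,000 = $946,591
Pinecrest County: $946,591 × 0.01366 = $12,930.43306
City of Stonebridge: $946,591 × 0.0026 = $2,461.1366
Water District: $946,591 × 0.0039 = $3,691.7049
Cloverhill Township: $946,591 × 0.0037 = $3,502.3867
Holloway School District: $946,591 × 0.01286 = $12,173.16026
Total = $34,758.82152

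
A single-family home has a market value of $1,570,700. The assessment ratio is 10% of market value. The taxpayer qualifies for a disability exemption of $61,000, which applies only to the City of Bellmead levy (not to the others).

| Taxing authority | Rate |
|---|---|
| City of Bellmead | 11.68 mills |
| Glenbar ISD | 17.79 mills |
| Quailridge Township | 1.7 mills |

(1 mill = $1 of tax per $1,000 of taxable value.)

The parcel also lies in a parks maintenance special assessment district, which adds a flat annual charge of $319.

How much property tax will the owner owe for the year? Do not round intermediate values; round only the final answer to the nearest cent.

Assessed value = $1,570,700 × 0.1 = $157,070
City of Bellmead: ($157,070 − $61,000) × 0.01168 = $96,070 × 0.01168 = $1,122.0976
Glenbar ISD: $157,070 × 0.01779 = $2,794.2753
Quailridge Township: $157,070 × 0.0017 = $267.019
Levies subtotal = $4,183.3919
Total = $4,183.3919 + $319 = $4,502.3919

$4,502.39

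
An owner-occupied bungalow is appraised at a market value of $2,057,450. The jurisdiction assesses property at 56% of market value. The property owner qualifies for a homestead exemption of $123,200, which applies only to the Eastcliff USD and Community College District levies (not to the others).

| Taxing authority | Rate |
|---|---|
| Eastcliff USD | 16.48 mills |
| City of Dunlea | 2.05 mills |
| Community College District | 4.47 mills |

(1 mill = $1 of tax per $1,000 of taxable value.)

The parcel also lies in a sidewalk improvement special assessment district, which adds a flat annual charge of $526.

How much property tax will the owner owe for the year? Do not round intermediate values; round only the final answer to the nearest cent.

$24,444.92

Assessed value = $2,057,450 × 0.56 = $1,152,172
Eastcliff USD: ($1,152,172 − $123,200) × 0.01648 = $1,028,972 × 0.01648 = $16,957.45856
City of Dunlea: $1,152,172 × 0.00205 = $2,361.9526
Community College District: ($1,152,172 − $123,200) × 0.00447 = $1,028,972 × 0.00447 = $4,599.50484
Levies subtotal = $23,918.916
Total = $23,918.916 + $526 = $24,444.916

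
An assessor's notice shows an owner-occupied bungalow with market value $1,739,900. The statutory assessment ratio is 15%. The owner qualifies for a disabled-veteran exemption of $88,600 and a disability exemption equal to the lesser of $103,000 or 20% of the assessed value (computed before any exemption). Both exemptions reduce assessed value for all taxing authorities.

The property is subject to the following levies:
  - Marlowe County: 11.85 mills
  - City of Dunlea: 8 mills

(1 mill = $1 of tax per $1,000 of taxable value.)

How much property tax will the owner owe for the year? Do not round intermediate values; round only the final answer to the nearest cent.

$2,385.73

Assessed value = $1,739,900 × 0.15 = $260,985
Disability exemption = min($103,000, 20% × $260,985) = min($103,000, $52,197) = $52,197 (percentage binds)
Taxable value = $260,985 − $88,600 − $52,197 = $120,188
Marlowe County: $120,188 × 0.01185 = $1,424.2278
City of Dunlea: $120,188 × 0.008 = $961.504
Total = $2,385.7318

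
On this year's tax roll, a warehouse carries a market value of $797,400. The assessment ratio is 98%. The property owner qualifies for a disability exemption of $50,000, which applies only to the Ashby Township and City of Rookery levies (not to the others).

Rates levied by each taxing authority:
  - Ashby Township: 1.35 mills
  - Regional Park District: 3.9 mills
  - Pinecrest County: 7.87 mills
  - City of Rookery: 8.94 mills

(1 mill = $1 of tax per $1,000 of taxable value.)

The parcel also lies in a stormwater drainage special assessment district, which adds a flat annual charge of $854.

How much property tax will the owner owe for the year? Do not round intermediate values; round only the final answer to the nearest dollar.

$17,578

Assessed value = $797,400 × 0.98 = $781,452
Ashby Township: ($781,452 − $50,000) × 0.00135 = $731,452 × 0.00135 = $987.4602
Regional Park District: $781,452 × 0.0039 = $3,047.6628
Pinecrest County: $781,452 × 0.00787 = $6,150.02724
City of Rookery: ($781,452 − $50,000) × 0.00894 = $731,452 × 0.00894 = $6,539.18088
Levies subtotal = $16,724.33112
Total = $16,724.33112 + $854 = $17,578.33112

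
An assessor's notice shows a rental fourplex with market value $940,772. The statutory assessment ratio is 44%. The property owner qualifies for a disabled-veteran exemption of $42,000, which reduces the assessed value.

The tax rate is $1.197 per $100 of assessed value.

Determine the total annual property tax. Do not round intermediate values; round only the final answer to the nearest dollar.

$4,452

Assessed value = $940,772 × 0.44 = $413,939.68
Taxable value = $413,939.68 − $42,000 = $371,939.68
Tax = $371,939.68 × 0.01197 = $4,452.1179696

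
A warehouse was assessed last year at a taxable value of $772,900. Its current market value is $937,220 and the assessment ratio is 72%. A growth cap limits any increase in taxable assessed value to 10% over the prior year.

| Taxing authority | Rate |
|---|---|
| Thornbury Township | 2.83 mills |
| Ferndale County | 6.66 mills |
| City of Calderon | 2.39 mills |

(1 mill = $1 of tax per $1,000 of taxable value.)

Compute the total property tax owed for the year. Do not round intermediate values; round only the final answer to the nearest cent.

Uncapped assessed value = $937,220 × 0.72 = $674,798.4
Cap limit = $772,900 × 1.1 = $850,190
Taxable assessed value = min($674,798.4, $850,190) = $674,798.4 (cap does not bind)
Thornbury Township: $674,798.4 × 0.00283 = $1,909.679472
Ferndale County: $674,798.4 × 0.00666 = $4,494.157344
City of Calderon: $674,798.4 × 0.00239 = $1,612.768176
Total = $8,016.604992

$8,016.60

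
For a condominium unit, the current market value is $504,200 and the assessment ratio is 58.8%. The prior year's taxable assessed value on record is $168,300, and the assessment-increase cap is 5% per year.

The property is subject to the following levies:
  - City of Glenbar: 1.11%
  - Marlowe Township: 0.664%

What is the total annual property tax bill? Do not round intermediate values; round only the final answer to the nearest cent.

Uncapped assessed value = $504,200 × 0.588 = $296,469.6
Cap limit = $168,300 × 1.05 = $176,715
Taxable assessed value = min($296,469.6, $176,715) = $176,715 (cap binds)
City of Glenbar: $176,715 × 0.0111 = $1,961.5365
Marlowe Township: $176,715 × 0.00664 = $1,173.3876
Total = $3,134.9241

$3,134.92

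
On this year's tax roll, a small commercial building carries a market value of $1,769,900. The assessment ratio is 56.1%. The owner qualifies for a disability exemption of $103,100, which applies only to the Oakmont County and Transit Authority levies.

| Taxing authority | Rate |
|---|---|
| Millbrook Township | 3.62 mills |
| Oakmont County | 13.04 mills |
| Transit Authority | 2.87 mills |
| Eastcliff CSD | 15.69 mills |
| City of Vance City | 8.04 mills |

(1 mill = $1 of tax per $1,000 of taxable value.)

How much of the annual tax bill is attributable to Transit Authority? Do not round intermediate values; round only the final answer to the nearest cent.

$2,553.77

Assessed value = $1,769,900 × 0.561 = $992,913.9
Transit Authority taxable value = $992,913.9 − $103,100 = $889,813.9
Transit Authority levy = $889,813.9 × 0.00287 = $2,553.765893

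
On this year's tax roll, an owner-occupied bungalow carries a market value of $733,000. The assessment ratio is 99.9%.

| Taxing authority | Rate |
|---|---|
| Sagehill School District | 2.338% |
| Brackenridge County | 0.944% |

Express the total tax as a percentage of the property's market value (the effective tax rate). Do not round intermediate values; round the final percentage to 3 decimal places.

Assessed value = $733,000 × 0.999 = $732,267
Sagehill School District: $732,267 × 0.02338 = $17,120.40246
Brackenridge County: $732,267 × 0.00944 = $6,912.60048
Total tax = $24,033.00294
Effective rate = $24,033.00294 ÷ $733,000 = 3.279% of market value

3.279%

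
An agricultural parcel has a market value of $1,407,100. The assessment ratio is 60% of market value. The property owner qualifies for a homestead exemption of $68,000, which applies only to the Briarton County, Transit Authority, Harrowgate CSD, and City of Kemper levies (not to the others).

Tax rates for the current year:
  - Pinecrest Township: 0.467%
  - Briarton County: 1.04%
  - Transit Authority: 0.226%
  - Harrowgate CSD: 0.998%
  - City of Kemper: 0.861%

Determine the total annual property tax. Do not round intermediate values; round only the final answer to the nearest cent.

Assessed value = $1,407,100 × 0.6 = $844,260
Pinecrest Township: $844,260 × 0.00467 = $3,942.6942
Briarton County: ($844,260 − $68,000) × 0.0104 = $776,260 × 0.0104 = $8,073.104
Transit Authority: ($844,260 − $68,000) × 0.00226 = $776,260 × 0.00226 = $1,754.3476
Harrowgate CSD: ($844,260 − $68,000) × 0.00998 = $776,260 × 0.00998 = $7,747.0748
City of Kemper: ($844,260 − $68,000) × 0.00861 = $776,260 × 0.00861 = $6,683.5986
Total = $28,200.8192

$28,200.82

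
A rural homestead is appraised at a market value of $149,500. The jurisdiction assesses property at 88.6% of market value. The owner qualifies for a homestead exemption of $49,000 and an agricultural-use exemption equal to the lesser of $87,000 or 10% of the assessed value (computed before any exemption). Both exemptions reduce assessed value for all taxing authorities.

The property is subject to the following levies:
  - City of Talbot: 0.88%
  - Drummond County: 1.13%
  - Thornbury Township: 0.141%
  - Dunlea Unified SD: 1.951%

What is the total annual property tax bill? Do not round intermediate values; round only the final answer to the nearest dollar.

$2,880

Assessed value = $149,500 × 0.886 = $132,457
Agricultural-use exemption = min($87,000, 10% × $132,457) = min($87,000, $13,245.7) = $13,245.7 (percentage binds)
Taxable value = $132,457 − $49,000 − $13,245.7 = $70,211.3
City of Talbot: $70,211.3 × 0.0088 = $617.85944
Drummond County: $70,211.3 × 0.0113 = $793.38769
Thornbury Township: $70,211.3 × 0.00141 = $98.997933
Dunlea Unified SD: $70,211.3 × 0.01951 = $1,369.822463
Total = $2,880.067526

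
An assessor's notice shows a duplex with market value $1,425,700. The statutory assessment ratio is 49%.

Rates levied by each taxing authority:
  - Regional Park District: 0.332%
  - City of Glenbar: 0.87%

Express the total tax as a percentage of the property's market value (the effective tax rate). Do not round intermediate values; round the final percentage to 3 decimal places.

Assessed value = $1,425,700 × 0.49 = $698,593
Regional Park District: $698,593 × 0.00332 = $2,319.32876
City of Glenbar: $698,593 × 0.0087 = $6,077.7591
Total tax = $8,397.08786
Effective rate = $8,397.08786 ÷ $1,425,700 = 0.589% of market value

0.589%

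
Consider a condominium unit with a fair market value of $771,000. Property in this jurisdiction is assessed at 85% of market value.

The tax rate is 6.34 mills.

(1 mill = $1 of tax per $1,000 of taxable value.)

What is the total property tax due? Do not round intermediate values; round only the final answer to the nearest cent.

Assessed value = $771,000 × 0.85 = $655,350
Tax = $655,350 × 0.00634 = $4,154.919

$4,154.92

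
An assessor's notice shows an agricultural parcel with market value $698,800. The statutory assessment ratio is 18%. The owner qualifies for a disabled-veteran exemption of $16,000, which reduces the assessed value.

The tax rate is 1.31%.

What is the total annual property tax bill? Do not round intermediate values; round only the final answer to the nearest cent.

$1,438.17

Assessed value = $698,800 × 0.18 = $125,784
Taxable value = $125,784 − $16,000 = $109,784
Tax = $109,784 × 0.0131 = $1,438.1704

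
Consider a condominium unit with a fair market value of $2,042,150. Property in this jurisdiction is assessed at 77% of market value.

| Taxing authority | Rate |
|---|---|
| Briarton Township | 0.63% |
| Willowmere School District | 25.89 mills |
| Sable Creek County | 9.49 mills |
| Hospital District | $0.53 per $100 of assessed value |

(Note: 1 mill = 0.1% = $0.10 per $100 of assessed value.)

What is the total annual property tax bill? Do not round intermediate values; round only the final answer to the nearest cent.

Assessed value = $2,042,150 × 0.77 = $1,572,455.5
Briarton Township: $1,572,455.5 × 0.0063 = $9,906.46965
Willowmere School District: $1,572,455.5 × 0.02589 = $40,710.872895
Sable Creek County: $1,572,455.5 × 0.00949 = $14,922.602695
Hospital District: $1,572,455.5 × 0.0053 = $8,334.01415
Total = $73,873.95939

$73,873.96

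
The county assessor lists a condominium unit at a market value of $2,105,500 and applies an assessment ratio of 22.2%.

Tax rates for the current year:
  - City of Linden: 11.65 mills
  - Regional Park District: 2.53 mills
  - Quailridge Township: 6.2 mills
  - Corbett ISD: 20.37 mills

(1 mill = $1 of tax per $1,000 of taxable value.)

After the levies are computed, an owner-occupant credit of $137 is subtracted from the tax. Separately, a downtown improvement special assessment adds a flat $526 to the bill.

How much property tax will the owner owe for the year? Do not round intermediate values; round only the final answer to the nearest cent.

Assessed value = $2,105,500 × 0.222 = $467,421
City of Linden: $467,421 × 0.01165 = $5,445.45465
Regional Park District: $467,421 × 0.00253 = $1,182.57513
Quailridge Township: $467,421 × 0.0062 = $2,898.0102
Corbett ISD: $467,421 × 0.02037 = $9,521.36577
Levies subtotal = $19,047.40575
After credit = $19,047.40575 − $137 = $18,910.40575
Total = $18,910.40575 + $526 = $19,436.40575

$19,436.41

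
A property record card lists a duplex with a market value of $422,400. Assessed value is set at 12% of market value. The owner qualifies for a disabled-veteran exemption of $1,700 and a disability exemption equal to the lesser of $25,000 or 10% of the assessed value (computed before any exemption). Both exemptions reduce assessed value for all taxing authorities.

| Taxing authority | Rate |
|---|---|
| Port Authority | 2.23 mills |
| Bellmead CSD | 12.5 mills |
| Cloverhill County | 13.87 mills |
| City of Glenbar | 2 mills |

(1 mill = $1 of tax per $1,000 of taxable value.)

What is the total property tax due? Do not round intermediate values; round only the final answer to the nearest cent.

$1,343.93

Assessed value = $422,400 × 0.12 = $50,688
Disability exemption = min($25,000, 10% × $50,688) = min($25,000, $5,068.8) = $5,068.8 (percentage binds)
Taxable value = $50,688 − $1,700 − $5,068.8 = $43,919.2
Port Authority: $43,919.2 × 0.00223 = $97.939816
Bellmead CSD: $43,919.2 × 0.0125 = $548.99
Cloverhill County: $43,919.2 × 0.01387 = $609.159304
City of Glenbar: $43,919.2 × 0.002 = $87.8384
Total = $1,343.92752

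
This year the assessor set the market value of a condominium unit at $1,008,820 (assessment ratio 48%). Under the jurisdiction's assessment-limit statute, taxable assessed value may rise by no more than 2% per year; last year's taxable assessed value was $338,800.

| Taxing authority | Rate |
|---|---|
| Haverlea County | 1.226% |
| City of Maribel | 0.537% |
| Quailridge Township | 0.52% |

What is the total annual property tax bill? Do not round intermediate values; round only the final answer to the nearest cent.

Uncapped assessed value = $1,008,820 × 0.48 = $484,233.6
Cap limit = $338,800 × 1.02 = $345,576
Taxable assessed value = min($484,233.6, $345,576) = $345,576 (cap binds)
Haverlea County: $345,576 × 0.01226 = $4,236.76176
City of Maribel: $345,576 × 0.00537 = $1,855.74312
Quailridge Township: $345,576 × 0.0052 = $1,796.9952
Total = $7,889.50008

$7,889.50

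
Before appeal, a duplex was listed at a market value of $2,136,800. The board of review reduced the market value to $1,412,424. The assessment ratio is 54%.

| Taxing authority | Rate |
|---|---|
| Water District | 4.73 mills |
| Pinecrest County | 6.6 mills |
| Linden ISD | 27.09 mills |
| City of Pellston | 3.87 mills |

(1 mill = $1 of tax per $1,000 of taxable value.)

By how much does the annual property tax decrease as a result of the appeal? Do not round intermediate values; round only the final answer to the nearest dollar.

$16,542

Old assessed value = $2,136,800 × 0.54 = $1,153,872
New assessed value = $1,412,424 × 0.54 = $762,708.96
Combined rate = 0.00473 + 0.0066 + 0.02709 + 0.00387 = 0.04229
Old tax = $1,153,872 × 0.04229 = $48,797.24688
New tax = $762,708.96 × 0.04229 = $32,254.9619184
Reduction = $48,797.24688 − $32,254.9619184 = $16,542.2849616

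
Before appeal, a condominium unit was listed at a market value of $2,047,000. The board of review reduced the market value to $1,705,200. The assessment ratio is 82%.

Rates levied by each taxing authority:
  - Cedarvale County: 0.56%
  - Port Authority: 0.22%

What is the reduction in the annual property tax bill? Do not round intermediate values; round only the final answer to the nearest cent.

$2,186.15

Old assessed value = $2,047,000 × 0.82 = $1,678,540
New assessed value = $1,705,200 × 0.82 = $1,398,264
Combined rate = 0.0056 + 0.0022 = 0.0078
Old tax = $1,678,540 × 0.0078 = $13,092.612
New tax = $1,398,264 × 0.0078 = $10,906.4592
Reduction = $13,092.612 − $10,906.4592 = $2,186.1528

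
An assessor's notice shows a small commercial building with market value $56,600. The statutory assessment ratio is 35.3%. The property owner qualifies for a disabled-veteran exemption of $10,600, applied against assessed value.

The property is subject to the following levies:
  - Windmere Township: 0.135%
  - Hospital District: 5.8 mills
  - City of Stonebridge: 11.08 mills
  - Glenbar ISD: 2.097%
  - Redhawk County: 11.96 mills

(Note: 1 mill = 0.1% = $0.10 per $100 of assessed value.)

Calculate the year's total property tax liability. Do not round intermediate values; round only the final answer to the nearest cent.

Assessed value = $56,600 × 0.353 = $19,979.8
Taxable value = $19,979.8 − $10,600 = $9,379.8
Windmere Township: $9,379.8 × 0.00135 = $12.66273
Hospital District: $9,379.8 × 0.0058 = $54.40284
City of Stonebridge: $9,379.8 × 0.01108 = $103.928184
Glenbar ISD: $9,379.8 × 0.02097 = $196.694406
Redhawk County: $9,379.8 × 0.01196 = $112.182408
Total = $479.870568

$479.87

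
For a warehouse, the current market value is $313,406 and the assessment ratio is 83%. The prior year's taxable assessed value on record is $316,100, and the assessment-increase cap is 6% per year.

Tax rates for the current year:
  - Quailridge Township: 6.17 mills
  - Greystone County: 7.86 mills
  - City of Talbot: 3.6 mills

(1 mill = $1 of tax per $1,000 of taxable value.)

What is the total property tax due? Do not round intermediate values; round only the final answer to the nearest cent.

Uncapped assessed value = $313,406 × 0.83 = $260,126.98
Cap limit = $316,100 × 1.06 = $335,066
Taxable assessed value = min($260,126.98, $335,066) = $260,126.98 (cap does not bind)
Quailridge Township: $260,126.98 × 0.00617 = $1,604.9834666
Greystone County: $260,126.98 × 0.00786 = $2,044.5980628
City of Talbot: $260,126.98 × 0.0036 = $936.457128
Total = $4,586.0386574

$4,586.04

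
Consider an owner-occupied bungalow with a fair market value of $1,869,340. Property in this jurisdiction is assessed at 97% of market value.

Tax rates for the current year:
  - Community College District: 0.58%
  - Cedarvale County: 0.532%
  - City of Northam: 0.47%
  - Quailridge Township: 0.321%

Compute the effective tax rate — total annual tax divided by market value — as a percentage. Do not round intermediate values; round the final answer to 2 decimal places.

Assessed value = $1,869,340 × 0.97 = $1,813,259.8
Community College District: $1,813,259.8 × 0.0058 = $10,516.90684
Cedarvale County: $1,813,259.8 × 0.00532 = $9,646.542136
City of Northam: $1,813,259.8 × 0.0047 = $8,522.32106
Quailridge Township: $1,813,259.8 × 0.00321 = $5,820.563958
Total tax = $34,506.333994
Effective rate = $34,506.333994 ÷ $1,869,340 = 1.85% of market value

1.85%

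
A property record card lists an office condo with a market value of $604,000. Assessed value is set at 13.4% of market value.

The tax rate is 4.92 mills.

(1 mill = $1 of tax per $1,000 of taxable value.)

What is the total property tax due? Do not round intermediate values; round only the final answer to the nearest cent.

Assessed value = $604,000 × 0.134 = $80,936
Tax = $80,936 × 0.00492 = $398.20512

$398.21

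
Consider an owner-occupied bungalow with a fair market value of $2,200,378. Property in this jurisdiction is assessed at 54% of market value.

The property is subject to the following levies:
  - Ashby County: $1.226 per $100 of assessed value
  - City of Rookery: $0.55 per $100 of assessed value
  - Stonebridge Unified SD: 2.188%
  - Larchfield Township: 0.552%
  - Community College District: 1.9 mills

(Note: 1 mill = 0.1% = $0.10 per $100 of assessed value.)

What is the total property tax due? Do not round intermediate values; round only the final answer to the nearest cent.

$55,916.89

Assessed value = $2,200,378 × 0.54 = $1,188,204.12
Ashby County: $1,188,204.12 × 0.01226 = $14,567.3825112
City of Rookery: $1,188,204.12 × 0.0055 = $6,535.12266
Stonebridge Unified SD: $1,188,204.12 × 0.02188 = $25,997.9061456
Larchfield Township: $1,188,204.12 × 0.00552 = $6,558.8867424
Community College District: $1,188,204.12 × 0.0019 = $2,257.587828
Total = $55,916.8858872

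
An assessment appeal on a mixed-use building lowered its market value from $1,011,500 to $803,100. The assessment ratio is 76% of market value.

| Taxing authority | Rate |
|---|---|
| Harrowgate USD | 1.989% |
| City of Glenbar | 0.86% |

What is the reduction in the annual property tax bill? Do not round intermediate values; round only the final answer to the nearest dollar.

Old assessed value = $1,011,500 × 0.76 = $768,740
New assessed value = $803,100 × 0.76 = $610,356
Combined rate = 0.01989 + 0.0086 = 0.02849
Old tax = $768,740 × 0.02849 = $21,901.4026
New tax = $610,356 × 0.02849 = $17,389.04244
Reduction = $21,901.4026 − $17,389.04244 = $4,512.36016

$4,512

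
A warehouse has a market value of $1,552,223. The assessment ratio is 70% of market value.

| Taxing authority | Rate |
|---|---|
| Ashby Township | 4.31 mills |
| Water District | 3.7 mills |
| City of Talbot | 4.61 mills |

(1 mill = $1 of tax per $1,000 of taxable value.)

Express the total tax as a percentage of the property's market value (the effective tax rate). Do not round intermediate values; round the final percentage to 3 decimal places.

Assessed value = $1,552,223 × 0.7 = $1,086,556.1
Ashby Township: $1,086,556.1 × 0.00431 = $4,683.056791
Water District: $1,086,556.1 × 0.0037 = $4,020.25757
City of Talbot: $1,086,556.1 × 0.00461 = $5,009.023621
Total tax = $13,712.337982
Effective rate = $13,712.337982 ÷ $1,552,223 = 0.883% of market value

0.883%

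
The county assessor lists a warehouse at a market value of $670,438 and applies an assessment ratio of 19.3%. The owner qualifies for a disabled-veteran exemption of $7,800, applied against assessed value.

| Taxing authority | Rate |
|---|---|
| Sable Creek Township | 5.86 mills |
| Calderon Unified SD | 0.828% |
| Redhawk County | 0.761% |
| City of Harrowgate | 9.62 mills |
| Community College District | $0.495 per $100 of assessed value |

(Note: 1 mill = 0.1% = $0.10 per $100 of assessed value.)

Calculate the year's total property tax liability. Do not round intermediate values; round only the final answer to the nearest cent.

$4,416.31

Assessed value = $670,438 × 0.193 = $129,394.534
Taxable value = $129,394.534 − $7,800 = $121,594.534
Sable Creek Township: $121,594.534 × 0.00586 = $712.54396924
Calderon Unified SD: $121,594.534 × 0.00828 = $1,006.80274152
Redhawk County: $121,594.534 × 0.00761 = $925.33440374
City of Harrowgate: $121,594.534 × 0.00962 = $1,169.73941708
Community College District: $121,594.534 × 0.00495 = $601.8929433
Total = $4,416.31347488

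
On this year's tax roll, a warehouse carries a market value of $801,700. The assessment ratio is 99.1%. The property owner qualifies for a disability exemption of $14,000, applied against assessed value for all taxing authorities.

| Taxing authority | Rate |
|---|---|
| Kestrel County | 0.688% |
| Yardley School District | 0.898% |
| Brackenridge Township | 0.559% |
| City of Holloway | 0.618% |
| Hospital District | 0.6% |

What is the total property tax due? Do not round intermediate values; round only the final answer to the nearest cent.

Assessed value = $801,700 × 0.991 = $794,484.7
Taxable value = $794,484.7 − $14,000 = $780,484.7
Kestrel County: $780,484.7 × 0.00688 = $5,369.734736
Yardley School District: $780,484.7 × 0.00898 = $7,008.752606
Brackenridge Township: $780,484.7 × 0.00559 = $4,362.909473
City of Holloway: $780,484.7 × 0.00618 = $4,823.395446
Hospital District: $780,484.7 × 0.006 = $4,682.9082
Total = $5,369.734736 + $7,008.752606 + $4,362.909473 + $4,823.395446 + $4,682.9082 = $26,247.700461

$26,247.70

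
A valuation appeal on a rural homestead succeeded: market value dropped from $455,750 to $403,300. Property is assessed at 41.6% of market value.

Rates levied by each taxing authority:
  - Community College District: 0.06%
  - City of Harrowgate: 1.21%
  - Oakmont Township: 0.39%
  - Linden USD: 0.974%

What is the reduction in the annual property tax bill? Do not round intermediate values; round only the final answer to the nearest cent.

$574.72

Old assessed value = $455,750 × 0.416 = $189,592
New assessed value = $403,300 × 0.416 = $167,772.8
Combined rate = 0.0006 + 0.0121 + 0.0039 + 0.00974 = 0.02634
Old tax = $189,592 × 0.02634 = $4,993.85328
New tax = $167,772.8 × 0.02634 = $4,419.135552
Reduction = $4,993.85328 − $4,419.135552 = $574.717728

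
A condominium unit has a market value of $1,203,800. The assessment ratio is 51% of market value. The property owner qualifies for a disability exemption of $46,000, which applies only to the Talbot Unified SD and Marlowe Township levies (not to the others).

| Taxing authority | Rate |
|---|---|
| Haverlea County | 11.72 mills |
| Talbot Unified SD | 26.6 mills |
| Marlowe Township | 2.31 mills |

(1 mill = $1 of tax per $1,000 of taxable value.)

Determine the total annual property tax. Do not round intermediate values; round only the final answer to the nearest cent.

Assessed value = $1,203,800 × 0.51 = $613,938
Haverlea County: $613,938 × 0.01172 = $7,195.35336
Talbot Unified SD: ($613,938 − $46,000) × 0.0266 = $567,938 × 0.0266 = $15,107.1508
Marlowe Township: ($613,938 − $46,000) × 0.00231 = $567,938 × 0.00231 = $1,311.93678
Total = $23,614.44094

$23,614.44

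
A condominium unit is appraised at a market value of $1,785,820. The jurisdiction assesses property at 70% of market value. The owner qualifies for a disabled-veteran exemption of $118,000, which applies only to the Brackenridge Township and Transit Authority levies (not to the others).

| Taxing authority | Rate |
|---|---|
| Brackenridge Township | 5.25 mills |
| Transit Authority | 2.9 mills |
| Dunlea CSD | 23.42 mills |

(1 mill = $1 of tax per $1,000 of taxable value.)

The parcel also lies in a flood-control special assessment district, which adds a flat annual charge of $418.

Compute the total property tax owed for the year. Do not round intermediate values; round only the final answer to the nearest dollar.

Assessed value = $1,785,820 × 0.7 = $1,250,074
Brackenridge Township: ($1,250,074 − $118,000) × 0.00525 = $1,132,074 × 0.00525 = $5,943.3885
Transit Authority: ($1,250,074 − $118,000) × 0.0029 = $1,132,074 × 0.0029 = $3,283.0146
Dunlea CSD: $1,250,074 × 0.02342 = $29,276.73308
Levies subtotal = $38,503.13618
Total = $38,503.13618 + $418 = $38,921.13618

$38,921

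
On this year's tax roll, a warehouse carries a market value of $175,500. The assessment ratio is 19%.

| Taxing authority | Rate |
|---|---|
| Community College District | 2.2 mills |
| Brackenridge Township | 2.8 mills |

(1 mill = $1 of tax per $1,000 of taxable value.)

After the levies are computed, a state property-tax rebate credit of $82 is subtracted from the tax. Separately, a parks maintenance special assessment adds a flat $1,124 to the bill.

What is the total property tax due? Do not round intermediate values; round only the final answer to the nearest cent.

$1,208.73

Assessed value = $175,500 × 0.19 = $33,345
Community College District: $33,345 × 0.0022 = $73.359
Brackenridge Township: $33,345 × 0.0028 = $93.366
Levies subtotal = $166.725
After credit = $166.725 − $82 = $84.725
Total = $84.725 + $1,124 = $1,208.725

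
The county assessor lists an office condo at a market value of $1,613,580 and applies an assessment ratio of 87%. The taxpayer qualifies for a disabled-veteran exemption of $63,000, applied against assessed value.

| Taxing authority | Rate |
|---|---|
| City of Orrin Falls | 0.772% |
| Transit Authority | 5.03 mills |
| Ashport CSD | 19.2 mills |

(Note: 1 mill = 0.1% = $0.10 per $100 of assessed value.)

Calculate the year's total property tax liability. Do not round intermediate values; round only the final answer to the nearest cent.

Assessed value = $1,613,580 × 0.87 = $1,403,814.6
Taxable value = $1,403,814.6 − $63,000 = $1,340,814.6
City of Orrin Falls: $1,340,814.6 × 0.00772 = $10,351.088712
Transit Authority: $1,340,814.6 × 0.00503 = $6,744.297438
Ashport CSD: $1,340,814.6 × 0.0192 = $25,743.64032
Total = $42,839.02647

$42,839.03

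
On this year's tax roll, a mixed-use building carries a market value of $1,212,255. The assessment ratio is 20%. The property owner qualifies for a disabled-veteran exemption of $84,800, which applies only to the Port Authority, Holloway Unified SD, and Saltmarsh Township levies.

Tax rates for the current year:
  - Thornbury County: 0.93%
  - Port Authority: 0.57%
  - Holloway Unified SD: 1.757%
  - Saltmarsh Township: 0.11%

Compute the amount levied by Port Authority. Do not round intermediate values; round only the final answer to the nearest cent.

$898.61

Assessed value = $1,212,255 × 0.2 = $242,451
Port Authority taxable value = $242,451 − $84,800 = $157,651
Port Authority levy = $157,651 × 0.0057 = $898.6107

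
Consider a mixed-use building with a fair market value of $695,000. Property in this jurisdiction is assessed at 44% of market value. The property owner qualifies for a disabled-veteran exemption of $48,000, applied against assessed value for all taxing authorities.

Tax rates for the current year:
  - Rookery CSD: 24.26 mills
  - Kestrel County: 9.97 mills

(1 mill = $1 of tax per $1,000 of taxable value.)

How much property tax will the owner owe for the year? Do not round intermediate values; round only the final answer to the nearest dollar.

$8,824

Assessed value = $695,000 × 0.44 = $305,800
Taxable value = $305,800 − $48,000 = $257,800
Rookery CSD: $257,800 × 0.02426 = $6,254.228
Kestrel County: $257,800 × 0.00997 = $2,570.266
Total = $6,254.228 + $2,570.266 = $8,824.494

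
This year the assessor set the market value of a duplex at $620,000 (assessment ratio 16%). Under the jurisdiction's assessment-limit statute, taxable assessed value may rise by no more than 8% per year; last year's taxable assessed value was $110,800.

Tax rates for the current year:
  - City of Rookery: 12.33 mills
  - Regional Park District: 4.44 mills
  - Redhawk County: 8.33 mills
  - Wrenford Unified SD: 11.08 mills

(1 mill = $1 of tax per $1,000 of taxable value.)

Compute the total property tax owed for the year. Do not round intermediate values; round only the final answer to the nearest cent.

Uncapped assessed value = $620,000 × 0.16 = $99,200
Cap limit = $110,800 × 1.08 = $119,664
Taxable assessed value = min($99,200, $119,664) = $99,200 (cap does not bind)
City of Rookery: $99,200 × 0.01233 = $1,223.136
Regional Park District: $99,200 × 0.00444 = $440.448
Redhawk County: $99,200 × 0.00833 = $826.336
Wrenford Unified SD: $99,200 × 0.01108 = $1,099.136
Total = $3,589.056

$3,589.06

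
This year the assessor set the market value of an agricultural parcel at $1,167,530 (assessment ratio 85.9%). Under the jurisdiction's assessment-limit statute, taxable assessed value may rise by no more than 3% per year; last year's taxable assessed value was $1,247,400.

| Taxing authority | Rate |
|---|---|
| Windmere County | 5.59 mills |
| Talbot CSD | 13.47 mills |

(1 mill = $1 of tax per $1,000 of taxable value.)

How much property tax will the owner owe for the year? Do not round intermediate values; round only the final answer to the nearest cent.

Uncapped assessed value = $1,167,530 × 0.859 = $1,002,908.27
Cap limit = $1,247,400 × 1.03 = $1,284,822
Taxable assessed value = min($1,002,908.27, $1,284,822) = $1,002,908.27 (cap does not bind)
Windmere County: $1,002,908.27 × 0.00559 = $5,606.2572293
Talbot CSD: $1,002,908.27 × 0.01347 = $13,509.1743969
Total = $19,115.4316262

$19,115.43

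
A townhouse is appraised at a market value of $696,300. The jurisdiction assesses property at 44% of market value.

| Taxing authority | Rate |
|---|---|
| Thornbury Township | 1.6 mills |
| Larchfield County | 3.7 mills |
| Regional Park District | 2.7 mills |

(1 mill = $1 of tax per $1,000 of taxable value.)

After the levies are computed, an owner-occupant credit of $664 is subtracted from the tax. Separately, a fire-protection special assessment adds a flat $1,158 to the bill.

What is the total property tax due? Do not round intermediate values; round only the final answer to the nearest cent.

$2,944.98

Assessed value = $696,300 × 0.44 = $306,372
Thornbury Township: $306,372 × 0.0016 = $490.1952
Larchfield County: $306,372 × 0.0037 = $1,133.5764
Regional Park District: $306,372 × 0.0027 = $827.2044
Levies subtotal = $2,450.976
After credit = $2,450.976 − $664 = $1,786.976
Total = $1,786.976 + $1,158 = $2,944.976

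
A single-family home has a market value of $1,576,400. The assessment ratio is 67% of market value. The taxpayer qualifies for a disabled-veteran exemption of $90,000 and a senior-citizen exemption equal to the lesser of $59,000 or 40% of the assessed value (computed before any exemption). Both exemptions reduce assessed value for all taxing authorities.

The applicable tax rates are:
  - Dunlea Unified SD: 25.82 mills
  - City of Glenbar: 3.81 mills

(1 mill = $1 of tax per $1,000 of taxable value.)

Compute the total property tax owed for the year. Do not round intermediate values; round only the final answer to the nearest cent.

$26,879.98

Assessed value = $1,576,400 × 0.67 = $1,056,188
Senior-citizen exemption = min($59,000, 40% × $1,056,188) = min($59,000, $422,475.2) = $59,000 (dollar cap binds)
Taxable value = $1,056,188 − $90,000 − $59,000 = $907,188
Dunlea Unified SD: $907,188 × 0.02582 = $23,423.59416
City of Glenbar: $907,188 × 0.00381 = $3,456.38628
Total = $26,879.98044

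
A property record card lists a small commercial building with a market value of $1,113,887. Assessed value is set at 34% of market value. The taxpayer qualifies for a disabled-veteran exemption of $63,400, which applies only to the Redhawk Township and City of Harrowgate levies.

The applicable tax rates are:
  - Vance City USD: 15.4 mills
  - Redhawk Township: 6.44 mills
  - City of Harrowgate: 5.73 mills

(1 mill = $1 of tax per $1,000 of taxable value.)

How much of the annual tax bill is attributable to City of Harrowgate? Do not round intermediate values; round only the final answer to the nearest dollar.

$1,807

Assessed value = $1,113,887 × 0.34 = $378,721.58
City of Harrowgate taxable value = $378,721.58 − $63,400 = $315,321.58
City of Harrowgate levy = $315,321.58 × 0.00573 = $1,806.7926534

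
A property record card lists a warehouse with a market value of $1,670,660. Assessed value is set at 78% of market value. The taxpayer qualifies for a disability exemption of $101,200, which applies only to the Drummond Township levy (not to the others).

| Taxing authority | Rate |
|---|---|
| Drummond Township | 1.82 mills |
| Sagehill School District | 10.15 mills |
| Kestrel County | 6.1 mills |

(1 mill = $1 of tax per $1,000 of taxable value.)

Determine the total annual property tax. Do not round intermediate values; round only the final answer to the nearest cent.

$23,363.10

Assessed value = $1,670,660 × 0.78 = $1,303,114.8
Drummond Township: ($1,303,114.8 − $101,200) × 0.00182 = $1,201,914.8 × 0.00182 = $2,187.484936
Sagehill School District: $1,303,114.8 × 0.01015 = $13,226.61522
Kestrel County: $1,303,114.8 × 0.0061 = $7,949.00028
Total = $23,363.100436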